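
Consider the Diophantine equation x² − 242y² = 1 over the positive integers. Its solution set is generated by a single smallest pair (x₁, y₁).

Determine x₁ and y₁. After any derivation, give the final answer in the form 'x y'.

19601 1260

√242 → a₀=15, period (1,1,3,1,14,1,3,1,1,30); ℓ=10 even so k=9
i=0: a=15 ⇒ p=15, q=1
…
i=2: a=1 ⇒ p=31, q=2
…
i=4: a=1 ⇒ p=140, q=9
i=5: a=14 ⇒ p=2069, q=133
i=6: a=1 ⇒ p=2209, q=142
…
i=8: a=1 ⇒ p=10905, q=701
i=9: a=1 ⇒ p=19601, q=1260
fundamental: x₁=19601, y₁=1260  (since 384199201 − 242·1587600 = 1)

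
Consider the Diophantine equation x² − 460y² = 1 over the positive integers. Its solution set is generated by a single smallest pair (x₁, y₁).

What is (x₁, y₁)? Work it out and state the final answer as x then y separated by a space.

[21; 2,4,3,1,2,10,2,1,3,4,2,42] for √460; ℓ=12 ⇒ convergent index 11
k=0  a_k=21  p_k/q_k = 21/1
k=1  a_k=2  p_k/q_k = 43/2
…
k=3  a_k=3  p_k/q_k = 622/29
k=4  a_k=1  p_k/q_k = 815/38
k=5  a_k=2  p_k/q_k = 2252/105
k=6  a_k=10  p_k/q_k = 23335/1088
k=7  a_k=2  p_k/q_k = 48922/2281
…
k=9  a_k=3  p_k/q_k = 265693/12388
k=10  a_k=4  p_k/q_k = 1135029/52921
k=11  a_k=2  p_k/q_k = 2535751/118230
→ (2535751, 118230).  Check: 2535751²=6430033134001, 460·118230²=6430033134000, difference 1.

2535751 118230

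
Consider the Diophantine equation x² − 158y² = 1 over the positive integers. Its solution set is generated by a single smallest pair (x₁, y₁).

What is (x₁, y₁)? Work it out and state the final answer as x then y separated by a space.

7743 616

[12; 1,1,3,12,3,1,1,24] for √158; ℓ=8 ⇒ convergent index 7
k=0  a_k=12  p_k/q_k = 12/1
k=1  a_k=1  p_k/q_k = 13/1
k=2  a_k=1  p_k/q_k = 25/2
k=3  a_k=3  p_k/q_k = 88/7
k=4  a_k=12  p_k/q_k = 1081/86
k=5  a_k=3  p_k/q_k = 3331/265
k=6  a_k=1  p_k/q_k = 4412/351
k=7  a_k=1  p_k/q_k = 7743/616
(x₁, y₁) = (7743, 616);  7743² − 158·616² = 1 ✓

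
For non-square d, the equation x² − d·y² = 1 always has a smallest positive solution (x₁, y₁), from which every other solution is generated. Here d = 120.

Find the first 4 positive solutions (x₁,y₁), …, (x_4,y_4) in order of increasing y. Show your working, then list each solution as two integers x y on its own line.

√120 → a₀=10, period (1,20); ℓ=2 even so k=1
k=0  a_k=10  p_k/q_k = 10/1
k=1  a_k=1  p_k/q_k = 11/1
→ (11, 1).  Check: 11²=121, 120·1²=120, difference 1.
n=2: (11,1)∘(11,1) = (11·11+120·1·1, 11·1+1·11) = (241,22)
n=3: (241,22)∘(11,1) = (11·241+120·1·22, 11·22+1·241) = (5291,483)
n=4: (5291,483)∘(11,1) = (11·5291+120·1·483, 11·483+1·5291) = (116161,10604)

11 1
241 22
5291 483
116161 10604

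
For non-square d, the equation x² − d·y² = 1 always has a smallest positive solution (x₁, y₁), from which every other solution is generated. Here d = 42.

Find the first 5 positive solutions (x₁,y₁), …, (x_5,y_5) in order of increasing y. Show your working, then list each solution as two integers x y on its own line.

13 2
337 52
8749 1350
227137 35048
5896813 909898

√42 → a₀=6, period (2,12); ℓ=2 even so k=1
step 0: (6, 1)  from 6·(1,0) + (0,1)
step 1: (13, 2)  from 2·(6,1) + (1,0)
→ (13, 2).  Check: 13²=169, 42·2²=168, difference 1.
n=2: (13,2)∘(13,2) = (13·13+42·2·2, 13·2+2·13) = (337,52)
n=3: (337,52)∘(13,2) = (13·337+42·2·52, 13·52+2·337) = (8749,1350)
n=4: (8749,1350)∘(13,2) = (13·8749+42·2·1350, 13·1350+2·8749) = (227137,35048)
n=5: (227137,35048)∘(13,2) = (13·227137+42·2·35048, 13·35048+2·227137) = (5896813,909898)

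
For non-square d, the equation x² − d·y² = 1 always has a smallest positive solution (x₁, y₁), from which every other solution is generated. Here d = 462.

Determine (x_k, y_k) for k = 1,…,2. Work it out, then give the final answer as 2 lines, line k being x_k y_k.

d=462: √d = [21; 2,42] (ℓ=2, even), read p_1/q_1
step 0: (21, 1)  from 21·(1,0) + (0,1)
step 1: (43, 2)  from 2·(21,1) + (1,0)
fundamental: x₁=43, y₁=2  (since 1849 − 462·4 = 1)
n=2: (43,2)∘(43,2) = (43·43+462·2·2, 43·2+2·43) = (3697,172)

43 2
3697 172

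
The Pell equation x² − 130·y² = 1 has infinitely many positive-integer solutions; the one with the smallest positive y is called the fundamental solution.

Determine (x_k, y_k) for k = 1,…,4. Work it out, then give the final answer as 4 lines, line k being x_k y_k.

6499 570
84474001 7408860
1097993058499 96300361710
14271713689896001 1251712094097720

d=130: √d = [11; 2,2,22] (ℓ=3, odd), read p_5/q_5
a_0=11:  p_0=11·1+0=11,  q_0=11·0+1=1
a_1=2:  p_1=2·11+1=23,  q_1=2·1+0=2
…
a_3=22:  p_3=22·57+23=1277,  q_3=22·5+2=112
a_4=2:  p_4=2·1277+57=2611,  q_4=2·112+5=229
a_5=2:  p_5=2·2611+1277=6499,  q_5=2·229+112=570
→ (6499, 570).  Check: 6499²=42237001, 130·570²=42237000, difference 1.
n=2: (6499,570)∘(6499,570) = (6499·6499+130·570·570, 6499·570+570·6499) = (84474001,7408860)
n=3: (84474001,7408860)∘(6499,570) = (6499·84474001+130·570·7408860, 6499·7408860+570·84474001) = (1097993058499,96300361710)
n=4: (1097993058499,96300361710)∘(6499,570) = (6499·1097993058499+130·570·96300361710, 6499·96300361710+570·1097993058499) = (14271713689896001,1251712094097720)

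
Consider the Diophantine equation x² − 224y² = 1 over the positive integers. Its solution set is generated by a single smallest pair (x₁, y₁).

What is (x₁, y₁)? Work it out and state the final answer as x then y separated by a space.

15 1

√224 → a₀=14, period (1,28); ℓ=2 even so k=1
k=0  a_k=14  p_k/q_k = 14/1
k=1  a_k=1  p_k/q_k = 15/1
fundamental: x₁=15, y₁=1  (since 225 − 224·1 = 1)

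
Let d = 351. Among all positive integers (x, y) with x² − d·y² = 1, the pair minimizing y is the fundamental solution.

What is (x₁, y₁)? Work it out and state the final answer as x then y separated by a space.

62425 3332

d=351: √d = [18; 1,2,1,3,2,2,2,3,1,2,1,36] (ℓ=12, even), read p_11/q_11
step 0: (18, 1)  from 18·(1,0) + (0,1)
step 1: (19, 1)  from 1·(18,1) + (1,0)
step 2: (56, 3)  from 2·(19,1) + (18,1)
…
step 4: (281, 15)  from 3·(75,4) + (56,3)
step 5: (637, 34)  from 2·(281,15) + (75,4)
step 6: (1555, 83)  from 2·(637,34) + (281,15)
step 7: (3747, 200)  from 2·(1555,83) + (637,34)
step 8: (12796, 683)  from 3·(3747,200) + (1555,83)
…
step 10: (45882, 2449)  from 2·(16543,883) + (12796,683)
step 11: (62425, 3332)  from 1·(45882,2449) + (16543,883)
(x₁, y₁) = (62425, 3332);  62425² − 351·3332² = 1 ✓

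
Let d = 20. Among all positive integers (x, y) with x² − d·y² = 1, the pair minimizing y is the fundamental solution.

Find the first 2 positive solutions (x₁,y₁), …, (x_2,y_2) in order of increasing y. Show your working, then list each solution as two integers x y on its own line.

9 2
161 36

[4; 2,8] for √20; ℓ=2 ⇒ convergent index 1
i=0: a=4 ⇒ p=4, q=1
i=1: a=2 ⇒ p=9, q=2
→ (9, 2).  Check: 9²=81, 20·2²=80, difference 1.
(x_2, y_2) = (9·9 + 20·2·2, 9·2 + 2·9) = (161, 36)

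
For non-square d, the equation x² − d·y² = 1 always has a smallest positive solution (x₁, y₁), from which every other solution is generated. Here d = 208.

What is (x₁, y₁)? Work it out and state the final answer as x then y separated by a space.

√208 = [14; 2,2,1,2,2,28, …], period ℓ=6 (even) → k=5
i=0: a=14 ⇒ p=14, q=1
i=1: a=2 ⇒ p=29, q=2
i=2: a=2 ⇒ p=72, q=5
i=3: a=1 ⇒ p=101, q=7
i=4: a=2 ⇒ p=274, q=19
i=5: a=2 ⇒ p=649, q=45
→ (649, 45).  Check: 649²=421201, 208·45²=421200, difference 1.

649 45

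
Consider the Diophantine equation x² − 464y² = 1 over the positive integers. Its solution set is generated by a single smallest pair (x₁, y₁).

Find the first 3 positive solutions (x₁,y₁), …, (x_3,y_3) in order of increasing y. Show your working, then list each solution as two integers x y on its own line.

9801 455
192119201 8918910
3765920568201 174828473365

d=464: √d = [21; 1,1,5,1,1,1,5,1,1,42] (ℓ=10, even), read p_9/q_9
a_0=21:  p_0=21·1+0=21,  q_0=21·0+1=1
a_1=1:  p_1=1·21+1=22,  q_1=1·1+0=1
a_2=1:  p_2=1·22+21=43,  q_2=1·1+1=2
a_3=5:  p_3=5·43+22=237,  q_3=5·2+1=11
…
a_7=5:  p_7=5·797+517=4502,  q_7=5·37+24=209
a_8=1:  p_8=1·4502+797=5299,  q_8=1·209+37=246
a_9=1:  p_9=1·5299+4502=9801,  q_9=1·246+209=455
→ (9801, 455).  Check: 9801²=96059601, 464·455²=96059600, difference 1.
(9801+455√464)^2 = 192119201 + 8918910√464
(9801+455√464)^3 = 3765920568201 + 174828473365√464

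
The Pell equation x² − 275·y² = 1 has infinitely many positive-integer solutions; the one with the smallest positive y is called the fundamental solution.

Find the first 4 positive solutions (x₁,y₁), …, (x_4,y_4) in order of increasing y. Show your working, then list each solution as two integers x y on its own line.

√275 = [16; 1,1,2,1,1,32, …], period ℓ=6 (even) → k=5
step 0: (16, 1)  from 16·(1,0) + (0,1)
step 1: (17, 1)  from 1·(16,1) + (1,0)
…
step 3: (83, 5)  from 2·(33,2) + (17,1)
step 4: (116, 7)  from 1·(83,5) + (33,2)
step 5: (199, 12)  from 1·(116,7) + (83,5)
fundamental: x₁=199, y₁=12  (since 39601 − 275·144 = 1)
(199+12√275)^2 = 79201 + 4776√275
(199+12√275)^3 = 31521799 + 1900836√275
(199+12√275)^4 = 12545596801 + 756527952√275

199 12
79201 4776
31521799 1900836
12545596801 756527952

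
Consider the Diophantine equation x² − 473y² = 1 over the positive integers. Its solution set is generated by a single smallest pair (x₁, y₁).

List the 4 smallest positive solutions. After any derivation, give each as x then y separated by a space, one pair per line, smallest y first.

√473 = [21; 1,2,1,42, …], period ℓ=4 (even) → k=3
a_0=21:  p_0=21·1+0=21,  q_0=21·0+1=1
…
a_2=2:  p_2=2·22+21=65,  q_2=2·1+1=3
a_3=1:  p_3=1·65+22=87,  q_3=1·3+1=4
→ (87, 4).  Check: 87²=7569, 473·4²=7568, difference 1.
(x_2, y_2) = (87·87 + 473·4·4, 87·4 + 4·87) = (15137, 696)
(x_3, y_3) = (87·15137 + 473·4·696, 87·696 + 4·15137) = (2633751, 121100)
(x_4, y_4) = (87·2633751 + 473·4·121100, 87·121100 + 4·2633751) = (458257537, 21070704)

87 4
15137 696
2633751 121100
458257537 21070704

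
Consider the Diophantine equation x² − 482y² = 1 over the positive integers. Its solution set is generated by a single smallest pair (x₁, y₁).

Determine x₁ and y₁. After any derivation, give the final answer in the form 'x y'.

483 22

d=482: √d = [21; 1,20,1,42] (ℓ=4, even), read p_3/q_3
step 0: (21, 1)  from 21·(1,0) + (0,1)
…
step 2: (461, 21)  from 20·(22,1) + (21,1)
step 3: (483, 22)  from 1·(461,21) + (22,1)
→ (483, 22).  Check: 483²=233289, 482·22²=233288, difference 1.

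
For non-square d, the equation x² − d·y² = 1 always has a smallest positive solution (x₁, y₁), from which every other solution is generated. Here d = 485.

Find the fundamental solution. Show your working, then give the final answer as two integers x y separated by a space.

969 44

√485 → a₀=22, period (44); ℓ=1 odd so k=1
step 0: (22, 1)  from 22·(1,0) + (0,1)
step 1: (969, 44)  from 44·(22,1) + (1,0)
→ (969, 44).  Check: 969²=938961, 485·44²=938960, difference 1.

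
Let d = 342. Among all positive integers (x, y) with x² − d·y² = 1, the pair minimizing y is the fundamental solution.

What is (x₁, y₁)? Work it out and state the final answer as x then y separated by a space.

37 2

√342 = [18; 2,36, …], period ℓ=2 (even) → k=1
step 0: (18, 1)  from 18·(1,0) + (0,1)
step 1: (37, 2)  from 2·(18,1) + (1,0)
fundamental: x₁=37, y₁=2  (since 1369 − 342·4 = 1)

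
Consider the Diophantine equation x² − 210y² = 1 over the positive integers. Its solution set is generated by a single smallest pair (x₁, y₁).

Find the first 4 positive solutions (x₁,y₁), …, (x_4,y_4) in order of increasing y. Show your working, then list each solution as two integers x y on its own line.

√210 = [14; 2,28, …], period ℓ=2 (even) → k=1
i=0: a=14 ⇒ p=14, q=1
i=1: a=2 ⇒ p=29, q=2
fundamental: x₁=29, y₁=2  (since 841 − 210·4 = 1)
(x_2, y_2) = (29·29 + 210·2·2, 29·2 + 2·29) = (1681, 116)
(x_3, y_3) = (29·1681 + 210·2·116, 29·116 + 2·1681) = (97469, 6726)
(x_4, y_4) = (29·97469 + 210·2·6726, 29·6726 + 2·97469) = (5651521, 389992)

29 2
1681 116
97469 6726
5651521 389992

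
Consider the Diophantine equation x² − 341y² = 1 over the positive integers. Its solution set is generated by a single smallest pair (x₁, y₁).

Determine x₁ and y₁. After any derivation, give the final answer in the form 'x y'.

10626551 575460

√341 = [18; 2,6,1,8,2,…,6,2,36, …], period ℓ=14 (even) → k=13
a_0=18:  p_0=18·1+0=18,  q_0=18·0+1=1
a_1=2:  p_1=2·18+1=37,  q_1=2·1+0=2
a_2=6:  p_2=6·37+18=240,  q_2=6·2+1=13
…
a_5=2:  p_5=2·2456+277=5189,  q_5=2·133+15=281
a_6=1:  p_6=1·5189+2456=7645,  q_6=1·281+133=414
…
a_8=1:  p_8=1·20479+7645=28124,  q_8=1·1109+414=1523
…
a_10=8:  p_10=8·76727+28124=641940,  q_10=8·4155+1523=34763
a_11=1:  p_11=1·641940+76727=718667,  q_11=1·34763+4155=38918
a_12=6:  p_12=6·718667+641940=4953942,  q_12=6·38918+34763=268271
a_13=2:  p_13=2·4953942+718667=10626551,  q_13=2·268271+38918=575460
(x₁, y₁) = (10626551, 575460);  10626551² − 341·575460² = 1 ✓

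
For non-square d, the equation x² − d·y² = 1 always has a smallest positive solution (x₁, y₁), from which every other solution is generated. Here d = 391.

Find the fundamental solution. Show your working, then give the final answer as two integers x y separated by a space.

7338680 371133

√391 → a₀=19, period (1,3,2,2,1,…,3,1,38); ℓ=16 even so k=15
i=0: a=19 ⇒ p=19, q=1
i=1: a=1 ⇒ p=20, q=1
i=2: a=3 ⇒ p=79, q=4
…
i=4: a=2 ⇒ p=435, q=22
…
i=6: a=1 ⇒ p=1048, q=53
i=7: a=2 ⇒ p=2709, q=137
i=8: a=19 ⇒ p=52519, q=2656
i=9: a=2 ⇒ p=107747, q=5449
i=10: a=1 ⇒ p=160266, q=8105
…
i=12: a=2 ⇒ p=696292, q=35213
i=13: a=2 ⇒ p=1660597, q=83980
i=14: a=3 ⇒ p=5678083, q=287153
i=15: a=1 ⇒ p=7338680, q=371133
(x₁, y₁) = (7338680, 371133);  7338680² − 391·371133² = 1 ✓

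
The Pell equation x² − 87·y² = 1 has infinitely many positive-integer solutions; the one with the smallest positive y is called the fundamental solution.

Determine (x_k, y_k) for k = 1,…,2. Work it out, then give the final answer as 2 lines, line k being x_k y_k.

d=87: √d = [9; 3,18] (ℓ=2, even), read p_1/q_1
step 0: (9, 1)  from 9·(1,0) + (0,1)
step 1: (28, 3)  from 3·(9,1) + (1,0)
fundamental: x₁=28, y₁=3  (since 784 − 87·9 = 1)
(x_2, y_2) = (28·28 + 87·3·3, 28·3 + 3·28) = (1567, 168)

28 3
1567 168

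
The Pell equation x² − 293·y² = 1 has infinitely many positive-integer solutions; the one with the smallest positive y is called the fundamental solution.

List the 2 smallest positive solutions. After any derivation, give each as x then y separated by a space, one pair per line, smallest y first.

12320649 719780
303596783562401 17736313474440

√293 → a₀=17, period (8,1,1,8,34); ℓ=5 odd so k=9
a_0=17:  p_0=17·1+0=17,  q_0=17·0+1=1
a_1=8:  p_1=8·17+1=137,  q_1=8·1+0=8
a_2=1:  p_2=1·137+17=154,  q_2=1·8+1=9
a_3=1:  p_3=1·154+137=291,  q_3=1·9+8=17
a_4=8:  p_4=8·291+154=2482,  q_4=8·17+9=145
a_5=34:  p_5=34·2482+291=84679,  q_5=34·145+17=4947
a_6=8:  p_6=8·84679+2482=679914,  q_6=8·4947+145=39721
a_7=1:  p_7=1·679914+84679=764593,  q_7=1·39721+4947=44668
a_8=1:  p_8=1·764593+679914=1444507,  q_8=1·44668+39721=84389
a_9=8:  p_9=8·1444507+764593=12320649,  q_9=8·84389+44668=719780
fundamental: x₁=12320649, y₁=719780  (since 151798391781201 − 293·518083248400 = 1)
(12320649+719780√293)^2 = 303596783562401 + 17736313474440√293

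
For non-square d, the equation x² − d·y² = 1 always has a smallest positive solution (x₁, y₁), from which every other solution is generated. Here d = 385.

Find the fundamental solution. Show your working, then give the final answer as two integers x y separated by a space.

95831 4884

√385 → a₀=19, period (1,1,1,1,1,…,1,1,38); ℓ=16 even so k=15
i=0: a=19 ⇒ p=19, q=1
i=1: a=1 ⇒ p=20, q=1
i=2: a=1 ⇒ p=39, q=2
i=3: a=1 ⇒ p=59, q=3
i=4: a=1 ⇒ p=98, q=5
i=5: a=1 ⇒ p=157, q=8
i=6: a=3 ⇒ p=569, q=29
…
i=8: a=2 ⇒ p=2021, q=103
i=9: a=1 ⇒ p=2747, q=140
i=10: a=3 ⇒ p=10262, q=523
…
i=13: a=1 ⇒ p=36280, q=1849
i=14: a=1 ⇒ p=59551, q=3035
i=15: a=1 ⇒ p=95831, q=4884
fundamental: x₁=95831, y₁=4884  (since 9183580561 − 385·23853456 = 1)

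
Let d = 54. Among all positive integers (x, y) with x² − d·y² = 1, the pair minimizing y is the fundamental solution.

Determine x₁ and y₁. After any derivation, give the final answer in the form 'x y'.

√54 = [7; 2,1,6,1,2,14, …], period ℓ=6 (even) → k=5
step 0: (7, 1)  from 7·(1,0) + (0,1)
step 1: (15, 2)  from 2·(7,1) + (1,0)
…
step 3: (147, 20)  from 6·(22,3) + (15,2)
step 4: (169, 23)  from 1·(147,20) + (22,3)
step 5: (485, 66)  from 2·(169,23) + (147,20)
→ (485, 66).  Check: 485²=235225, 54·66²=235224, difference 1.

485 66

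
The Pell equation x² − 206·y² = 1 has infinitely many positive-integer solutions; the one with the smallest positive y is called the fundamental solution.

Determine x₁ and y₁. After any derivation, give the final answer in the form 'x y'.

59535 4148

√206 → a₀=14, period (2,1,5,14,5,1,2,28); ℓ=8 even so k=7
k=0  a_k=14  p_k/q_k = 14/1
…
k=2  a_k=1  p_k/q_k = 43/3
…
k=4  a_k=14  p_k/q_k = 3459/241
…
k=6  a_k=1  p_k/q_k = 20998/1463
k=7  a_k=2  p_k/q_k = 59535/4148
(x₁, y₁) = (59535, 4148);  59535² − 206·4148² = 1 ✓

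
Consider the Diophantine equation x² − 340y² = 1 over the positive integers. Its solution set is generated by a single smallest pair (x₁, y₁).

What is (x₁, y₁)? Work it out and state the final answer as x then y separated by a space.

285769 15498

√340 → a₀=18, period (2,3,1,1,1,…,3,2,36); ℓ=14 even so k=13
a_0=18:  p_0=18·1+0=18,  q_0=18·0+1=1
a_1=2:  p_1=2·18+1=37,  q_1=2·1+0=2
…
a_4=1:  p_4=1·166+129=295,  q_4=1·9+7=16
…
a_7=8:  p_7=8·756+461=6509,  q_7=8·41+25=353
a_8=1:  p_8=1·6509+756=7265,  q_8=1·353+41=394
…
a_12=3:  p_12=3·34813+21039=125478,  q_12=3·1888+1141=6805
a_13=2:  p_13=2·125478+34813=285769,  q_13=2·6805+1888=15498
fundamental: x₁=285769, y₁=15498  (since 81663921361 − 340·240188004 = 1)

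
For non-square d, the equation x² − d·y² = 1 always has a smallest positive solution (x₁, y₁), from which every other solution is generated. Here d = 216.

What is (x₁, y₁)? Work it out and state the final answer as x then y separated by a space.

d=216: √d = [14; 1,2,3,2,1,28] (ℓ=6, even), read p_5/q_5
i=0: a=14 ⇒ p=14, q=1
i=1: a=1 ⇒ p=15, q=1
…
i=3: a=3 ⇒ p=147, q=10
i=4: a=2 ⇒ p=338, q=23
i=5: a=1 ⇒ p=485, q=33
fundamental: x₁=485, y₁=33  (since 235225 − 216·1089 = 1)

485 33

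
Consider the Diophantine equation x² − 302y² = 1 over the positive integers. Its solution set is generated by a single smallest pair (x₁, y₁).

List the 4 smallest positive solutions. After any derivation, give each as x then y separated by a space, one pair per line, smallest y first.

d=302: √d = [17; 2,1,1,1,4,…,1,2,34] (ℓ=16, even), read p_15/q_15
k=0  a_k=17  p_k/q_k = 17/1
…
k=2  a_k=1  p_k/q_k = 52/3
k=3  a_k=1  p_k/q_k = 87/5
k=4  a_k=1  p_k/q_k = 139/8
k=5  a_k=4  p_k/q_k = 643/37
k=6  a_k=2  p_k/q_k = 1425/82
k=7  a_k=1  p_k/q_k = 2068/119
…
k=9  a_k=1  p_k/q_k = 36581/2105
k=10  a_k=2  p_k/q_k = 107675/6196
k=11  a_k=4  p_k/q_k = 467281/26889
…
k=13  a_k=1  p_k/q_k = 1042237/59974
k=14  a_k=1  p_k/q_k = 1617193/93059
k=15  a_k=2  p_k/q_k = 4276623/246092
→ (4276623, 246092).  Check: 4276623²=18289504284129, 302·246092²=18289504284128, difference 1.
(x_2, y_2) = (4276623·4276623 + 302·246092·246092, 4276623·246092 + 246092·4276623) = (36579008568257, 2104885414632)
(x_3, y_3) = (4276623·36579008568257 + 302·246092·2104885414632, 4276623·2104885414632 + 246092·36579008568257) = (312869258720405635599, 18003602753159249380)
(x_4, y_4) = (4276623·312869258720405635599 + 302·246092·18003602753159249380, 4276623·18003602753159249380 + 246092·312869258720405635599) = (2676047735673238042056036097, 153989243234046232237072848)

4276623 246092
36579008568257 2104885414632
312869258720405635599 18003602753159249380
2676047735673238042056036097 153989243234046232237072848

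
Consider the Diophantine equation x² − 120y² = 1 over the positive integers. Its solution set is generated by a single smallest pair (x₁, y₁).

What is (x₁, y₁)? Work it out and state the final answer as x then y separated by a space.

[10; 1,20] for √120; ℓ=2 ⇒ convergent index 1
a_0=10:  p_0=10·1+0=10,  q_0=10·0+1=1
a_1=1:  p_1=1·10+1=11,  q_1=1·1+0=1
fundamental: x₁=11, y₁=1  (since 121 − 120·1 = 1)

11 1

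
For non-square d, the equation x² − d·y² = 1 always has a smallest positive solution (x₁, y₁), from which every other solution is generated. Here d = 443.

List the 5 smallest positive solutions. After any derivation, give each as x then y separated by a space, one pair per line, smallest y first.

[21; 21,42] for √443; ℓ=2 ⇒ convergent index 1
a_0=21:  p_0=21·1+0=21,  q_0=21·0+1=1
a_1=21:  p_1=21·21+1=442,  q_1=21·1+0=21
→ (442, 21).  Check: 442²=195364, 443·21²=195363, difference 1.
n=2: (442,21)∘(442,21) = (442·442+443·21·21, 442·21+21·442) = (390727,18564)
n=3: (390727,18564)∘(442,21) = (442·390727+443·21·18564, 442·18564+21·390727) = (345402226,16410555)
n=4: (345402226,16410555)∘(442,21) = (442·345402226+443·21·16410555, 442·16410555+21·345402226) = (305335177057,14506912056)
n=5: (305335177057,14506912056)∘(442,21) = (442·305335177057+443·21·14506912056, 442·14506912056+21·305335177057) = (269915951116162,12824093846949)

442 21
390727 18564
345402226 16410555
305335177057 14506912056
269915951116162 12824093846949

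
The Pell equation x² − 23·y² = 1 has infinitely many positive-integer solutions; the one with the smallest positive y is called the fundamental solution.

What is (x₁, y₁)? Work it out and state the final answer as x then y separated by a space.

d=23: √d = [4; 1,3,1,8] (ℓ=4, even), read p_3/q_3
a_0=4:  p_0=4·1+0=4,  q_0=4·0+1=1
…
a_2=3:  p_2=3·5+4=19,  q_2=3·1+1=4
a_3=1:  p_3=1·19+5=24,  q_3=1·4+1=5
→ (24, 5).  Check: 24²=576, 23·5²=575, difference 1.

24 5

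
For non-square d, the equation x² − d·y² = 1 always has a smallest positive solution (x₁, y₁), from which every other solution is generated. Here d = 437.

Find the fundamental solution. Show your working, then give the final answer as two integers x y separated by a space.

[20; 1,9,2,9,1,40] for √437; ℓ=6 ⇒ convergent index 5
i=0: a=20 ⇒ p=20, q=1
…
i=2: a=9 ⇒ p=209, q=10
i=3: a=2 ⇒ p=439, q=21
i=4: a=9 ⇒ p=4160, q=199
i=5: a=1 ⇒ p=4599, q=220
→ (4599, 220).  Check: 4599²=21150801, 437·220²=21150800, difference 1.

4599 220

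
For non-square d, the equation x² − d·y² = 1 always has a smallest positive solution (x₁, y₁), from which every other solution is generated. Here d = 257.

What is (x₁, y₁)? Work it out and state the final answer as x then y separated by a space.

d=257: √d = [16; 32] (ℓ=1, odd), read p_1/q_1
a_0=16:  p_0=16·1+0=16,  q_0=16·0+1=1
a_1=32:  p_1=32·16+1=513,  q_1=32·1+0=32
fundamental: x₁=513, y₁=32  (since 263169 − 257·1024 = 1)

513 32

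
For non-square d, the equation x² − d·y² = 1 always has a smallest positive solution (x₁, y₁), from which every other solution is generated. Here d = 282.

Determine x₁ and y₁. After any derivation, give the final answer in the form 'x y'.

√282 → a₀=16, period (1,3,1,4,1,3,1,32); ℓ=8 even so k=7
k=0  a_k=16  p_k/q_k = 16/1
…
k=2  a_k=3  p_k/q_k = 67/4
…
k=4  a_k=4  p_k/q_k = 403/24
k=5  a_k=1  p_k/q_k = 487/29
k=6  a_k=3  p_k/q_k = 1864/111
k=7  a_k=1  p_k/q_k = 2351/140
(x₁, y₁) = (2351, 140);  2351² − 282·140² = 1 ✓

2351 140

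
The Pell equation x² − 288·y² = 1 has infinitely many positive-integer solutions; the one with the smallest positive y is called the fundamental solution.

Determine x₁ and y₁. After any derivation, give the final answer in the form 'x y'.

17 1

[16; 1,32] for √288; ℓ=2 ⇒ convergent index 1
i=0: a=16 ⇒ p=16, q=1
i=1: a=1 ⇒ p=17, q=1
fundamental: x₁=17, y₁=1  (since 289 − 288·1 = 1)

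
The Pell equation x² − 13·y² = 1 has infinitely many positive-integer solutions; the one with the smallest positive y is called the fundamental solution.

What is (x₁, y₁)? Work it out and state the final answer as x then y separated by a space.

649 180

[3; 1,1,1,1,6] for √13; ℓ=5 ⇒ convergent index 9
a_0=3:  p_0=3·1+0=3,  q_0=3·0+1=1
…
a_3=1:  p_3=1·7+4=11,  q_3=1·2+1=3
…
a_5=6:  p_5=6·18+11=119,  q_5=6·5+3=33
a_6=1:  p_6=1·119+18=137,  q_6=1·33+5=38
a_7=1:  p_7=1·137+119=256,  q_7=1·38+33=71
a_8=1:  p_8=1·256+137=393,  q_8=1·71+38=109
a_9=1:  p_9=1·393+256=649,  q_9=1·109+71=180
(x₁, y₁) = (649, 180);  649² − 13·180² = 1 ✓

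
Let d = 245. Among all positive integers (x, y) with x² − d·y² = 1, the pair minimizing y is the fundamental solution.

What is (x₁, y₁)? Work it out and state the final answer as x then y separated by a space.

[15; 1,1,1,7,6,7,1,1,1,30] for √245; ℓ=10 ⇒ convergent index 9
k=0  a_k=15  p_k/q_k = 15/1
k=1  a_k=1  p_k/q_k = 16/1
k=2  a_k=1  p_k/q_k = 31/2
k=3  a_k=1  p_k/q_k = 47/3
k=4  a_k=7  p_k/q_k = 360/23
k=5  a_k=6  p_k/q_k = 2207/141
k=6  a_k=7  p_k/q_k = 15809/1010
k=7  a_k=1  p_k/q_k = 18016/1151
k=8  a_k=1  p_k/q_k = 33825/2161
k=9  a_k=1  p_k/q_k = 51841/3312
fundamental: x₁=51841, y₁=3312  (since 2687489281 − 245·10969344 = 1)

51841 3312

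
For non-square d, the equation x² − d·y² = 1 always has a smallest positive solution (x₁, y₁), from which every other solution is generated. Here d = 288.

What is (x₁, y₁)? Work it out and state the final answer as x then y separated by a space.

17 1

d=288: √d = [16; 1,32] (ℓ=2, even), read p_1/q_1
a_0=16:  p_0=16·1+0=16,  q_0=16·0+1=1
a_1=1:  p_1=1·16+1=17,  q_1=1·1+0=1
→ (17, 1).  Check: 17²=289, 288·1²=288, difference 1.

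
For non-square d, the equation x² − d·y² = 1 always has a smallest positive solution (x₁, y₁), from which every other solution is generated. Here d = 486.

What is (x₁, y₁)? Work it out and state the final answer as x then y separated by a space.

485 22

d=486: √d = [22; 22,44] (ℓ=2, even), read p_1/q_1
a_0=22:  p_0=22·1+0=22,  q_0=22·0+1=1
a_1=22:  p_1=22·22+1=485,  q_1=22·1+0=22
fundamental: x₁=485, y₁=22  (since 235225 − 486·484 = 1)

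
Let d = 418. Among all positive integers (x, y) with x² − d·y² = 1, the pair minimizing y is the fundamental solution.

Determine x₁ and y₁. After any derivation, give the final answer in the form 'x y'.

d=418: √d = [20; 2,4,20,4,2,40] (ℓ=6, even), read p_5/q_5
k=0  a_k=20  p_k/q_k = 20/1
k=1  a_k=2  p_k/q_k = 41/2
k=2  a_k=4  p_k/q_k = 184/9
k=3  a_k=20  p_k/q_k = 3721/182
k=4  a_k=4  p_k/q_k = 15068/737
k=5  a_k=2  p_k/q_k = 33857/1656
→ (33857, 1656).  Check: 33857²=1146296449, 418·1656²=1146296448, difference 1.

33857 1656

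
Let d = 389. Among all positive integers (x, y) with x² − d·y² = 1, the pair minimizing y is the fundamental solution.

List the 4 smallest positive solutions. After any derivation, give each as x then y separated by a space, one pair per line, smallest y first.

3287049 166660
21609382256801 1095639172680
142062196675667653449 7202839293837075980
933930803041091759821507201 47352171395934637886793360

√389 = [19; 1,2,1,1,1,1,2,1,38, …], period ℓ=9 (odd) → k=17
step 0: (19, 1)  from 19·(1,0) + (0,1)
step 1: (20, 1)  from 1·(19,1) + (1,0)
…
step 3: (79, 4)  from 1·(59,3) + (20,1)
…
step 5: (217, 11)  from 1·(138,7) + (79,4)
…
step 9: (49643, 2517)  from 38·(1282,65) + (927,47)
…
step 11: (151493, 7681)  from 2·(50925,2582) + (49643,2517)
…
step 14: (556329, 28207)  from 1·(353911,17944) + (202418,10263)
…
step 16: (2376809, 120509)  from 2·(910240,46151) + (556329,28207)
step 17: (3287049, 166660)  from 1·(2376809,120509) + (910240,46151)
→ (3287049, 166660).  Check: 3287049²=10804691128401, 389·166660²=10804691128400, difference 1.
k=2:  x_2 = 3287049·3287049+389·166660·166660 = 21609382256801,  y_2 = 3287049·166660+166660·3287049 = 1095639172680
k=3:  x_3 = 3287049·21609382256801+389·166660·1095639172680 = 142062196675667653449,  y_3 = 3287049·1095639172680+166660·21609382256801 = 7202839293837075980
k=4:  x_4 = 3287049·142062196675667653449+389·166660·7202839293837075980 = 933930803041091759821507201,  y_4 = 3287049·7202839293837075980+166660·142062196675667653449 = 47352171395934637886793360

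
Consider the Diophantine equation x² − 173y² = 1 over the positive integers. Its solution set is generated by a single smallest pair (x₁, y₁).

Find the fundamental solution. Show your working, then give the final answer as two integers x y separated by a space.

√173 → a₀=13, period (6,1,1,6,26); ℓ=5 odd so k=9
a_0=13:  p_0=13·1+0=13,  q_0=13·0+1=1
…
a_2=1:  p_2=1·79+13=92,  q_2=1·6+1=7
a_3=1:  p_3=1·92+79=171,  q_3=1·7+6=13
a_4=6:  p_4=6·171+92=1118,  q_4=6·13+7=85
…
a_8=1:  p_8=1·205791+176552=382343,  q_8=1·15646+13423=29069
a_9=6:  p_9=6·382343+205791=2499849,  q_9=6·29069+15646=190060
→ (2499849, 190060).  Check: 2499849²=6249245022801, 173·190060²=6249245022800, difference 1.

2499849 190060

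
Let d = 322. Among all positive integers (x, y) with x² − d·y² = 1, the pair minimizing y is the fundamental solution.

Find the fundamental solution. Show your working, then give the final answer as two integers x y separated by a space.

√322 → a₀=17, period (1,16,1,34); ℓ=4 even so k=3
step 0: (17, 1)  from 17·(1,0) + (0,1)
step 1: (18, 1)  from 1·(17,1) + (1,0)
step 2: (305, 17)  from 16·(18,1) + (17,1)
step 3: (323, 18)  from 1·(305,17) + (18,1)
fundamental: x₁=323, y₁=18  (since 104329 − 322·324 = 1)

323 18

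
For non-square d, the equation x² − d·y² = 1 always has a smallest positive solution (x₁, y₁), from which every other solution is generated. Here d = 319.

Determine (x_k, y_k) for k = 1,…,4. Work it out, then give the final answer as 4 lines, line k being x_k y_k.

d=319: √d = [17; 1,6,5,1,4,…,6,1,34] (ℓ=14, even), read p_13/q_13
step 0: (17, 1)  from 17·(1,0) + (0,1)
step 1: (18, 1)  from 1·(17,1) + (1,0)
step 2: (125, 7)  from 6·(18,1) + (17,1)
step 3: (643, 36)  from 5·(125,7) + (18,1)
step 4: (768, 43)  from 1·(643,36) + (125,7)
step 5: (3715, 208)  from 4·(768,43) + (643,36)
step 6: (11913, 667)  from 3·(3715,208) + (768,43)
step 7: (15628, 875)  from 1·(11913,667) + (3715,208)
…
step 10: (309613, 17335)  from 1·(250816,14043) + (58797,3292)
step 11: (1798881, 100718)  from 5·(309613,17335) + (250816,14043)
step 12: (11102899, 621643)  from 6·(1798881,100718) + (309613,17335)
step 13: (12901780, 722361)  from 1·(11102899,621643) + (1798881,100718)
fundamental: x₁=12901780, y₁=722361  (since 166455927168400 − 319·521805414321 = 1)
(x_2, y_2) = (12901780·12901780 + 319·722361·722361, 12901780·722361 + 722361·12901780) = (332911854336799, 18639485405160)
(x_3, y_3) = (12901780·332911854336799 + 319·722361·18639485405160, 12901780·18639485405160 + 722361·332911854336799) = (8590311008090840302660, 480965080021169647239)
(x_4, y_4) = (12901780·8590311008090840302660 + 319·722361·480965080021169647239, 12901780·480965080021169647239 + 722361·8590311008090840302660) = (221660605515932150288251132801, 12410611300231033623224965680)

12901780 722361
332911854336799 18639485405160
8590311008090840302660 480965080021169647239
221660605515932150288251132801 12410611300231033623224965680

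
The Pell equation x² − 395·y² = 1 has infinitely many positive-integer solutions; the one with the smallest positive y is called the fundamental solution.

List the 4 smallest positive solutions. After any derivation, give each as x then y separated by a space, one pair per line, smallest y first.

[19; 1,6,1,38] for √395; ℓ=4 ⇒ convergent index 3
k=0  a_k=19  p_k/q_k = 19/1
k=1  a_k=1  p_k/q_k = 20/1
k=2  a_k=6  p_k/q_k = 139/7
k=3  a_k=1  p_k/q_k = 159/8
fundamental: x₁=159, y₁=8  (since 25281 − 395·64 = 1)
(159+8√395)^2 = 50561 + 2544√395
(159+8√395)^3 = 16078239 + 808984√395
(159+8√395)^4 = 5112829441 + 257254368√395

159 8
50561 2544
16078239 808984
5112829441 257254368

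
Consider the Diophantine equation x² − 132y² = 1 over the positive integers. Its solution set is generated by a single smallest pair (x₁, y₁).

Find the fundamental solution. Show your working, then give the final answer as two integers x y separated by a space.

[11; 2,22] for √132; ℓ=2 ⇒ convergent index 1
i=0: a=11 ⇒ p=11, q=1
i=1: a=2 ⇒ p=23, q=2
(x₁, y₁) = (23, 2);  23² − 132·2² = 1 ✓

23 2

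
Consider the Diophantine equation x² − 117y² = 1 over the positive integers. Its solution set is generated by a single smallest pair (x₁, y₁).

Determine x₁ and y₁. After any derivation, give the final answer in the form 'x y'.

√117 → a₀=10, period (1,4,2,4,1,20); ℓ=6 even so k=5
k=0  a_k=10  p_k/q_k = 10/1
k=1  a_k=1  p_k/q_k = 11/1
…
k=4  a_k=4  p_k/q_k = 530/49
k=5  a_k=1  p_k/q_k = 649/60
(x₁, y₁) = (649, 60);  649² − 117·60² = 1 ✓

649 60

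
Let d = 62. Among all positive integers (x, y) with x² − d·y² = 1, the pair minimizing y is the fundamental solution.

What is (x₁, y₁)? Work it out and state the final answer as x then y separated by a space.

63 8

d=62: √d = [7; 1,6,1,14] (ℓ=4, even), read p_3/q_3
step 0: (7, 1)  from 7·(1,0) + (0,1)
…
step 2: (55, 7)  from 6·(8,1) + (7,1)
step 3: (63, 8)  from 1·(55,7) + (8,1)
fundamental: x₁=63, y₁=8  (since 3969 − 62·64 = 1)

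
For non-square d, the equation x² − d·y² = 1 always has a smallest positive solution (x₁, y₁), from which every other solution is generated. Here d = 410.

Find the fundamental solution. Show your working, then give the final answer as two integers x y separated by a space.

√410 → a₀=20, period (4,40); ℓ=2 even so k=1
a_0=20:  p_0=20·1+0=20,  q_0=20·0+1=1
a_1=4:  p_1=4·20+1=81,  q_1=4·1+0=4
(x₁, y₁) = (81, 4);  81² − 410·4² = 1 ✓

81 4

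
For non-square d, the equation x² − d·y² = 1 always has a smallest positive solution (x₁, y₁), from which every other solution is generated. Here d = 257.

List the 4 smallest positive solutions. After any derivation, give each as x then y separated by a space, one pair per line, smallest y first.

√257 → a₀=16, period (32); ℓ=1 odd so k=1
a_0=16:  p_0=16·1+0=16,  q_0=16·0+1=1
a_1=32:  p_1=32·16+1=513,  q_1=32·1+0=32
→ (513, 32).  Check: 513²=263169, 257·32²=263168, difference 1.
n=2: (513,32)∘(513,32) = (513·513+257·32·32, 513·32+32·513) = (526337,32832)
n=3: (526337,32832)∘(513,32) = (513·526337+257·32·32832, 513·32832+32·526337) = (540021249,33685600)
n=4: (540021249,33685600)∘(513,32) = (513·540021249+257·32·33685600, 513·33685600+32·540021249) = (554061275137,34561392768)

513 32
526337 32832
540021249 33685600
554061275137 34561392768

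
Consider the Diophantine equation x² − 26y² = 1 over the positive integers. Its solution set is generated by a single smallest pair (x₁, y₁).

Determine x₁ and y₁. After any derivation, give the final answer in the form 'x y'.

51 10

[5; 10] for √26; ℓ=1 ⇒ convergent index 1
i=0: a=5 ⇒ p=5, q=1
i=1: a=10 ⇒ p=51, q=10
fundamental: x₁=51, y₁=10  (since 2601 − 26·100 = 1)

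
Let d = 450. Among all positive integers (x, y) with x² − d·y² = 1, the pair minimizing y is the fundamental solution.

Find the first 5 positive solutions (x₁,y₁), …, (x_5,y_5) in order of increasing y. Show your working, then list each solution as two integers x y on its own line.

d=450: √d = [21; 4,1,2,4,2,1,4,42] (ℓ=8, even), read p_7/q_7
k=0  a_k=21  p_k/q_k = 21/1
k=1  a_k=4  p_k/q_k = 85/4
k=2  a_k=1  p_k/q_k = 106/5
…
k=4  a_k=4  p_k/q_k = 1294/61
k=5  a_k=2  p_k/q_k = 2885/136
k=6  a_k=1  p_k/q_k = 4179/197
k=7  a_k=4  p_k/q_k = 19601/924
fundamental: x₁=19601, y₁=924  (since 384199201 − 450·853776 = 1)
n=2: (19601,924)∘(19601,924) = (19601·19601+450·924·924, 19601·924+924·19601) = (768398401,36222648)
n=3: (768398401,36222648)∘(19601,924) = (19601·768398401+450·924·36222648, 19601·36222648+924·768398401) = (30122754096401,1420000245972)
n=4: (30122754096401,1420000245972)∘(19601,924) = (19601·30122754096401+450·924·1420000245972, 19601·1420000245972+924·30122754096401) = (1180872205318713601,55666849606371696)
n=5: (1180872205318713601,55666849606371696)∘(19601,924) = (19601·1180872205318713601+450·924·55666849606371696, 19601·55666849606371696+924·1180872205318713601) = (46292552162781456490001,2182251836848982980620)

19601 924
768398401 36222648
30122754096401 1420000245972
1180872205318713601 55666849606371696
46292552162781456490001 2182251836848982980620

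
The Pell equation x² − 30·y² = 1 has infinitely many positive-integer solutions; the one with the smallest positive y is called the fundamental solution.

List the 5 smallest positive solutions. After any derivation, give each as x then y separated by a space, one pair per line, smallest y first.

11 2
241 44
5291 966
116161 21208
2550251 465610

[5; 2,10] for √30; ℓ=2 ⇒ convergent index 1
a_0=5:  p_0=5·1+0=5,  q_0=5·0+1=1
a_1=2:  p_1=2·5+1=11,  q_1=2·1+0=2
(x₁, y₁) = (11, 2);  11² − 30·2² = 1 ✓
n=2: (11,2)∘(11,2) = (11·11+30·2·2, 11·2+2·11) = (241,44)
n=3: (241,44)∘(11,2) = (11·241+30·2·44, 11·44+2·241) = (5291,966)
n=4: (5291,966)∘(11,2) = (11·5291+30·2·966, 11·966+2·5291) = (116161,21208)
n=5: (116161,21208)∘(11,2) = (11·116161+30·2·21208, 11·21208+2·116161) = (2550251,465610)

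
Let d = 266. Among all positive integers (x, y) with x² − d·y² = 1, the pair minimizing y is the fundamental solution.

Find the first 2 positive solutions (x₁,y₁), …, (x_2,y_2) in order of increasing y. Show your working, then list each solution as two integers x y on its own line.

[16; 3,4,3,32] for √266; ℓ=4 ⇒ convergent index 3
a_0=16:  p_0=16·1+0=16,  q_0=16·0+1=1
a_1=3:  p_1=3·16+1=49,  q_1=3·1+0=3
a_2=4:  p_2=4·49+16=212,  q_2=4·3+1=13
a_3=3:  p_3=3·212+49=685,  q_3=3·13+3=42
fundamental: x₁=685, y₁=42  (since 469225 − 266·1764 = 1)
k=2:  x_2 = 685·685+266·42·42 = 938449,  y_2 = 685·42+42·685 = 57540

685 42
938449 57540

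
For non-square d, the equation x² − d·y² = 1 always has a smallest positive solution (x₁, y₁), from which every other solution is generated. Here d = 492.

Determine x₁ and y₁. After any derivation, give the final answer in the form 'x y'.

29767 1342

d=492: √d = [22; 5,1,1,10,1,1,5,44] (ℓ=8, even), read p_7/q_7
step 0: (22, 1)  from 22·(1,0) + (0,1)
…
step 2: (133, 6)  from 1·(111,5) + (22,1)
step 3: (244, 11)  from 1·(133,6) + (111,5)
…
step 5: (2817, 127)  from 1·(2573,116) + (244,11)
step 6: (5390, 243)  from 1·(2817,127) + (2573,116)
step 7: (29767, 1342)  from 5·(5390,243) + (2817,127)
→ (29767, 1342).  Check: 29767²=886074289, 492·1342²=886074288, difference 1.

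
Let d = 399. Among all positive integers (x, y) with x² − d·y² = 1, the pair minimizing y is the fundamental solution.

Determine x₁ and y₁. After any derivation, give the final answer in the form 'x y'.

20 1

√399 = [19; 1,38, …], period ℓ=2 (even) → k=1
i=0: a=19 ⇒ p=19, q=1
i=1: a=1 ⇒ p=20, q=1
→ (20, 1).  Check: 20²=400, 399·1²=399, difference 1.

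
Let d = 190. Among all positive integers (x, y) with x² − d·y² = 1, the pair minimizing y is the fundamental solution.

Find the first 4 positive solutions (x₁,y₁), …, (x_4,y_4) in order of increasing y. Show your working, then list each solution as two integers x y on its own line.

52021 3774
5412368881 392654508
563113683064981 40852560317562
58587473808034384321 4250382080167131096

[13; 1,3,1,1,1,…,3,1,26] for √190; ℓ=14 ⇒ convergent index 13
k=0  a_k=13  p_k/q_k = 13/1
k=1  a_k=1  p_k/q_k = 14/1
k=2  a_k=3  p_k/q_k = 55/4
…
k=5  a_k=1  p_k/q_k = 193/14
k=6  a_k=2  p_k/q_k = 510/37
k=7  a_k=2  p_k/q_k = 1213/88
…
k=9  a_k=1  p_k/q_k = 4149/301
k=10  a_k=1  p_k/q_k = 7085/514
k=11  a_k=1  p_k/q_k = 11234/815
k=12  a_k=3  p_k/q_k = 40787/2959
k=13  a_k=1  p_k/q_k = 52021/3774
→ (52021, 3774).  Check: 52021²=2706184441, 190·3774²=2706184440, difference 1.
(x_2, y_2) = (52021·52021 + 190·3774·3774, 52021·3774 + 3774·52021) = (5412368881, 392654508)
(x_3, y_3) = (52021·5412368881 + 190·3774·392654508, 52021·392654508 + 3774·5412368881) = (563113683064981, 40852560317562)
(x_4, y_4) = (52021·563113683064981 + 190·3774·40852560317562, 52021·40852560317562 + 3774·563113683064981) = (58587473808034384321, 4250382080167131096)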